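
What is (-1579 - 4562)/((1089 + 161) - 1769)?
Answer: 2047/173 ≈ 11.832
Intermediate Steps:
(-1579 - 4562)/((1089 + 161) - 1769) = -6141/(1250 - 1769) = -6141/(-519) = -6141*(-1/519) = 2047/173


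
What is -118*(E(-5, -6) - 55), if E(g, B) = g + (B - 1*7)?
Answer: 8614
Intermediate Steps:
E(g, B) = -7 + B + g (E(g, B) = g + (B - 7) = g + (-7 + B) = -7 + B + g)
-118*(E(-5, -6) - 55) = -118*((-7 - 6 - 5) - 55) = -118*(-18 - 55) = -118*(-73) = 8614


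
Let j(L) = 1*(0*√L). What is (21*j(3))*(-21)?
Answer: 0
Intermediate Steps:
j(L) = 0 (j(L) = 1*0 = 0)
(21*j(3))*(-21) = (21*0)*(-21) = 0*(-21) = 0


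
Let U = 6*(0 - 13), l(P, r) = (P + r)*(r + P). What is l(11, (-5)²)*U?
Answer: -101088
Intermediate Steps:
l(P, r) = (P + r)² (l(P, r) = (P + r)*(P + r) = (P + r)²)
U = -78 (U = 6*(-13) = -78)
l(11, (-5)²)*U = (11 + (-5)²)²*(-78) = (11 + 25)²*(-78) = 36²*(-78) = 1296*(-78) = -101088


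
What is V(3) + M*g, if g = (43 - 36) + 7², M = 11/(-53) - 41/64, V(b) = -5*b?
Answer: -26499/424 ≈ -62.498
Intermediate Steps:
M = -2877/3392 (M = 11*(-1/53) - 41*1/64 = -11/53 - 41/64 = -2877/3392 ≈ -0.84817)
g = 56 (g = 7 + 49 = 56)
V(3) + M*g = -5*3 - 2877/3392*56 = -15 - 20139/424 = -26499/424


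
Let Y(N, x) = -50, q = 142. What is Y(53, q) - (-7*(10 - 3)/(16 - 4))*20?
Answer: 95/3 ≈ 31.667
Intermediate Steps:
Y(53, q) - (-7*(10 - 3)/(16 - 4))*20 = -50 - (-7*(10 - 3)/(16 - 4))*20 = -50 - (-49/12)*20 = -50 - (-7*7/12)*20 = -50 - (-49)*20/12 = -50 - 1*(-245/3) = -50 + 245/3 = 95/3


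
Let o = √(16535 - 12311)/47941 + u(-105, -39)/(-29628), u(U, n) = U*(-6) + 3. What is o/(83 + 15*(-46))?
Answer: 211/5994732 - 8*√66/29100187 ≈ 3.2964e-5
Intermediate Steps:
u(U, n) = 3 - 6*U (u(U, n) = -6*U + 3 = 3 - 6*U)
o = -211/9876 + 8*√66/47941 (o = √(16535 - 12311)/47941 + (3 - 6*(-105))/(-29628) = √4224*(1/47941) + (3 + 630)*(-1/29628) = (8*√66)*(1/47941) + 633*(-1/29628) = 8*√66/47941 - 211/9876 = -211/9876 + 8*√66/47941 ≈ -0.020009)
o/(83 + 15*(-46)) = (-211/9876 + 8*√66/47941)/(83 + 15*(-46)) = (-211/9876 + 8*√66/47941)/(83 - 690) = (-211/9876 + 8*√66/47941)/(-607) = (-211/9876 + 8*√66/47941)*(-1/607) = 211/5994732 - 8*√66/29100187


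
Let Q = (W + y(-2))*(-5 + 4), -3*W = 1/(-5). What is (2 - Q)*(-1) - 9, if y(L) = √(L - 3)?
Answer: -166/15 - I*√5 ≈ -11.067 - 2.2361*I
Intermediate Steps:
W = 1/15 (W = -⅓/(-5) = -⅓*(-⅕) = 1/15 ≈ 0.066667)
y(L) = √(-3 + L)
Q = -1/15 - I*√5 (Q = (1/15 + √(-3 - 2))*(-5 + 4) = (1/15 + √(-5))*(-1) = (1/15 + I*√5)*(-1) = -1/15 - I*√5 ≈ -0.066667 - 2.2361*I)
(2 - Q)*(-1) - 9 = (2 - (-1/15 - I*√5))*(-1) - 9 = (2 + (1/15 + I*√5))*(-1) - 9 = (31/15 + I*√5)*(-1) - 9 = (-31/15 - I*√5) - 9 = -166/15 - I*√5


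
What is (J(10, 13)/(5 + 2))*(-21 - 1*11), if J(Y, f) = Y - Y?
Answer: 0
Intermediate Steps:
J(Y, f) = 0
(J(10, 13)/(5 + 2))*(-21 - 1*11) = (0/(5 + 2))*(-21 - 1*11) = (0/7)*(-21 - 11) = (0*(⅐))*(-32) = 0*(-32) = 0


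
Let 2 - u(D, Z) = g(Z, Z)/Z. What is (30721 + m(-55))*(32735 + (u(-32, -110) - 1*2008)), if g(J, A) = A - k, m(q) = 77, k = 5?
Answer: 10409954985/11 ≈ 9.4636e+8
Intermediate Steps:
g(J, A) = -5 + A (g(J, A) = A - 1*5 = A - 5 = -5 + A)
u(D, Z) = 2 - (-5 + Z)/Z
(30721 + m(-55))*(32735 + (u(-32, -110) - 1*2008)) = (30721 + 77)*(32735 + ((5 - 110)/(-110) - 1*2008)) = 30798*(32735 + (-1/110*(-105) - 2008)) = 30798*(32735 + (21/22 - 2008)) = 30798*(32735 - 44155/22) = 30798*(676015/22) = 10409954985/11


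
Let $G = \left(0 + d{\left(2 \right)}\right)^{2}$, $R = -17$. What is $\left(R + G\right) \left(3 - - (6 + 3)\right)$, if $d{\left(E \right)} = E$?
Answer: $-156$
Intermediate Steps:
$G = 4$ ($G = \left(0 + 2\right)^{2} = 2^{2} = 4$)
$\left(R + G\right) \left(3 - - (6 + 3)\right) = \left(-17 + 4\right) \left(3 - - (6 + 3)\right) = - 13 \left(3 - \left(-1\right) 9\right) = - 13 \left(3 - -9\right) = - 13 \left(3 + 9\right) = \left(-13\right) 12 = -156$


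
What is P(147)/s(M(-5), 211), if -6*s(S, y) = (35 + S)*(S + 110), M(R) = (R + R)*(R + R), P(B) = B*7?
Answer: -49/225 ≈ -0.21778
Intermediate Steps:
P(B) = 7*B
M(R) = 4*R**2 (M(R) = (2*R)*(2*R) = 4*R**2)
s(S, y) = -(35 + S)*(110 + S)/6 (s(S, y) = -(35 + S)*(S + 110)/6 = -(35 + S)*(110 + S)/6)
P(147)/s(M(-5), 211) = (7*147)/(-1925/3 - 290*(-5)**2/3 - (4*(-5)**2)**2/6) = 1029/(-1925/3 - 290*25/3 - (4*25)**2/6) = 1029/(-1925/3 - 145/6*100 - 1/6*100**2) = 1029/(-1925/3 - 7250/3 - 1/6*10000) = 1029/(-1925/3 - 7250/3 - 5000/3) = 1029/(-4725) = 1029*(-1/4725) = -49/225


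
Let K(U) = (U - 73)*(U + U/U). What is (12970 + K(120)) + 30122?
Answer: 48779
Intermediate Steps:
K(U) = (1 + U)*(-73 + U) (K(U) = (-73 + U)*(U + 1) = (-73 + U)*(1 + U) = (1 + U)*(-73 + U))
(12970 + K(120)) + 30122 = (12970 + (-73 + 120² - 72*120)) + 30122 = (12970 + (-73 + 14400 - 8640)) + 30122 = (12970 + 5687) + 30122 = 18657 + 30122 = 48779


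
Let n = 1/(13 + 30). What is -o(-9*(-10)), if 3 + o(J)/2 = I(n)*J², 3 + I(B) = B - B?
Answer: 48606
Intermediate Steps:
n = 1/43 ≈ 0.023256
I(B) = -3 (I(B) = -3 + (B - B) = -3 + 0 = -3)
o(J) = -6 - 6*J² (o(J) = -6 + 2*(-3*J²) = -6 - 6*J²)
-o(-9*(-10)) = -(-6 - 6*(-9*(-10))²) = -(-6 - 6*(-1*(-90))²) = -(-6 - 6*90²) = -(-6 - 6*8100) = -(-6 - 48600) = -1*(-48606) = 48606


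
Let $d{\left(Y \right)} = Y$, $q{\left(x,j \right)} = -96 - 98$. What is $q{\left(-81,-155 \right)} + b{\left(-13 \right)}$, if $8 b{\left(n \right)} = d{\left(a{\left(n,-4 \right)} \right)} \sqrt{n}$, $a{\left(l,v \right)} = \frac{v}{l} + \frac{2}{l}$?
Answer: $-194 + \frac{i \sqrt{13}}{52} \approx -194.0 + 0.069337 i$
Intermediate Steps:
$a{\left(l,v \right)} = \frac{2}{l} + \frac{v}{l}$
$q{\left(x,j \right)} = -194$
$b{\left(n \right)} = - \frac{1}{4 \sqrt{n}}$ ($b{\left(n \right)} = \frac{\frac{2 - 4}{n} \sqrt{n}}{8} = \frac{\frac{1}{n} \left(-2\right) \sqrt{n}}{8} = \frac{- \frac{2}{n} \sqrt{n}}{8} = \frac{\left(-2\right) \frac{1}{\sqrt{n}}}{8} = - \frac{1}{4 \sqrt{n}}$)
$q{\left(-81,-155 \right)} + b{\left(-13 \right)} = -194 - \frac{1}{4 i \sqrt{13}} = -194 - \frac{\left(- \frac{1}{13}\right) i \sqrt{13}}{4} = -194 + \frac{i \sqrt{13}}{52}$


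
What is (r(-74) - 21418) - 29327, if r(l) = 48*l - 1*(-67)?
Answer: -54230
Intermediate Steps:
r(l) = 67 + 48*l (r(l) = 48*l + 67 = 67 + 48*l)
(r(-74) - 21418) - 29327 = ((67 + 48*(-74)) - 21418) - 29327 = ((67 - 3552) - 21418) - 29327 = (-3485 - 21418) - 29327 = -24903 - 29327 = -54230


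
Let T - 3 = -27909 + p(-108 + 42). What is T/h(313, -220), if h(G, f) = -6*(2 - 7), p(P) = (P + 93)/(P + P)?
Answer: -409291/440 ≈ -930.21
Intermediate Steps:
p(P) = (93 + P)/(2*P) (p(P) = (93 + P)/((2*P)) = (93 + P)*(1/(2*P)) = (93 + P)/(2*P))
h(G, f) = 30 (h(G, f) = -6*(-5) = 30)
T = -1227873/44 (T = 3 + (-27909 + (93 + (-108 + 42))/(2*(-108 + 42))) = 3 + (-27909 + (½)*(93 - 66)/(-66)) = 3 + (-27909 + (½)*(-1/66)*27) = 3 + (-27909 - 9/44) = 3 - 1228005/44 = -1227873/44 ≈ -27906.)
T/h(313, -220) = -1227873/44/30 = -1227873/44*1/30 = -409291/440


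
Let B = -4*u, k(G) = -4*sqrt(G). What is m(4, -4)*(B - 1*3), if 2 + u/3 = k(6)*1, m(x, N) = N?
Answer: -84 - 192*sqrt(6) ≈ -554.30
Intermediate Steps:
u = -6 - 12*sqrt(6) (u = -6 + 3*(-4*sqrt(6)*1) = -6 + 3*(-4*sqrt(6)) = -6 - 12*sqrt(6) ≈ -35.394)
B = 24 + 48*sqrt(6) (B = -4*(-6 - 12*sqrt(6)) = 24 + 48*sqrt(6) ≈ 141.58)
m(4, -4)*(B - 1*3) = -4*((24 + 48*sqrt(6)) - 1*3) = -4*((24 + 48*sqrt(6)) - 3) = -4*(21 + 48*sqrt(6)) = -84 - 192*sqrt(6)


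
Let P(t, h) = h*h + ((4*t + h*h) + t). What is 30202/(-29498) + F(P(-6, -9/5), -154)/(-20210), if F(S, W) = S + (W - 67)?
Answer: -175339991/173300750 ≈ -1.0118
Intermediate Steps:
P(t, h) = 2*h² + 5*t (P(t, h) = h² + ((4*t + h²) + t) = h² + ((h² + 4*t) + t) = h² + (h² + 5*t) = 2*h² + 5*t)
F(S, W) = -67 + S + W (F(S, W) = S + (-67 + W) = -67 + S + W)
30202/(-29498) + F(P(-6, -9/5), -154)/(-20210) = 30202/(-29498) + (-67 + (2*(-9/5)² + 5*(-6)) - 154)/(-20210) = 30202*(-1/29498) + (-67 + (2*(-9*⅕)² - 30) - 154)*(-1/20210) = -15101/14749 + (-67 + (2*(-9/5)² - 30) - 154)*(-1/20210) = -15101/14749 + (-67 + (2*(81/25) - 30) - 154)*(-1/20210) = -15101/14749 + (-67 + (162/25 - 30) - 154)*(-1/20210) = -15101/14749 + (-67 - 588/25 - 154)*(-1/20210) = -15101/14749 - 6113/25*(-1/20210) = -15101/14749 + 6113/505250 = -175339991/173300750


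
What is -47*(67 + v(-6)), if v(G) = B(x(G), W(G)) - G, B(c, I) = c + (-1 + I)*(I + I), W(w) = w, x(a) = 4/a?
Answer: -22043/3 ≈ -7347.7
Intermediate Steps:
B(c, I) = c + 2*I*(-1 + I) (B(c, I) = c + (-1 + I)*(2*I) = c + 2*I*(-1 + I))
v(G) = -3*G + 2*G² + 4/G (v(G) = (4/G - 2*G + 2*G²) - G = (-2*G + 2*G² + 4/G) - G = -3*G + 2*G² + 4/G)
-47*(67 + v(-6)) = -47*(67 + (4 + (-6)²*(-3 + 2*(-6)))/(-6)) = -47*(67 - (4 + 36*(-3 - 12))/6) = -47*(67 - (4 + 36*(-15))/6) = -47*(67 - (4 - 540)/6) = -47*(67 - ⅙*(-536)) = -47*(67 + 268/3) = -47*469/3 = -22043/3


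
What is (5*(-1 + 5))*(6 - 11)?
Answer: -100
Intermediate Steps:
(5*(-1 + 5))*(6 - 11) = (5*4)*(-5) = 20*(-5) = -100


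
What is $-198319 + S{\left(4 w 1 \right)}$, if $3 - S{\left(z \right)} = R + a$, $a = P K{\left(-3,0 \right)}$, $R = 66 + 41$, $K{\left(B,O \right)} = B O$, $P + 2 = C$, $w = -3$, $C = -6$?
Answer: $-198423$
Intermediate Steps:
$P = -8$ ($P = -2 - 6 = -8$)
$R = 107$
$a = 0$ ($a = - 8 \left(\left(-3\right) 0\right) = \left(-8\right) 0 = 0$)
$S{\left(z \right)} = -104$ ($S{\left(z \right)} = 3 - \left(107 + 0\right) = 3 - 107 = -104$)
$-198319 + S{\left(4 w 1 \right)} = -198319 - 104 = -198423$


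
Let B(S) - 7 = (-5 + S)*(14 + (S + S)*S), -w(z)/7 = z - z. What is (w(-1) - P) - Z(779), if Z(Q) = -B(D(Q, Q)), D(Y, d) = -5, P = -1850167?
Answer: 1849534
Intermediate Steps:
w(z) = 0 (w(z) = -7*(z - z) = -7*0 = 0)
B(S) = 7 + (-5 + S)*(14 + 2*S²) (B(S) = 7 + (-5 + S)*(14 + (S + S)*S) = 7 + (-5 + S)*(14 + (2*S)*S) = 7 + (-5 + S)*(14 + 2*S²))
Z(Q) = 633 (Z(Q) = -(-63 - 10*(-5)² + 2*(-5)³ + 14*(-5)) = -(-63 - 10*25 + 2*(-125) - 70) = -(-63 - 250 - 250 - 70) = -1*(-633) = 633)
(w(-1) - P) - Z(779) = (0 - 1*(-1850167)) - 1*633 = (0 + 1850167) - 633 = 1850167 - 633 = 1849534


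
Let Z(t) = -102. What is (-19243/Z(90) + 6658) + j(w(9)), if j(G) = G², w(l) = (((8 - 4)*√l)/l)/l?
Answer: 169701781/24786 ≈ 6846.7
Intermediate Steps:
w(l) = 4/l^(3/2) (w(l) = ((4*√l)/l)/l = (4/√l)/l = 4/l^(3/2))
(-19243/Z(90) + 6658) + j(w(9)) = (-19243/(-102) + 6658) + (4/9^(3/2))² = (-19243*(-1/102) + 6658) + (4*(1/27))² = (19243/102 + 6658) + (4/27)² = 698359/102 + 16/729 = 169701781/24786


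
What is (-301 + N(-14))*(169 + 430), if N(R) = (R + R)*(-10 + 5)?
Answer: -96439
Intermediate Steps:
N(R) = -10*R (N(R) = (2*R)*(-5) = -10*R)
(-301 + N(-14))*(169 + 430) = (-301 - 10*(-14))*(169 + 430) = (-301 + 140)*599 = -161*599 = -96439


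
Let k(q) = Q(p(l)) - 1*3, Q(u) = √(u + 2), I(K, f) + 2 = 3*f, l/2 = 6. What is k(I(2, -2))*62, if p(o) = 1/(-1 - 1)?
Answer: -186 + 31*√6 ≈ -110.07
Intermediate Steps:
l = 12 (l = 2*6 = 12)
I(K, f) = -2 + 3*f
p(o) = -½ (p(o) = 1/(-2) = -½)
Q(u) = √(2 + u)
k(q) = -3 + √6/2 (k(q) = √(2 - ½) - 1*3 = √(3/2) - 3 = √6/2 - 3 = -3 + √6/2)
k(I(2, -2))*62 = (-3 + √6/2)*62 = -186 + 31*√6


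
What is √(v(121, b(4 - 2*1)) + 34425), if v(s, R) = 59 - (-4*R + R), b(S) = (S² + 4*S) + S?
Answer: √34526 ≈ 185.81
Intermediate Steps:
b(S) = S² + 5*S
v(s, R) = 59 + 3*R (v(s, R) = 59 - (-3)*R = 59 + 3*R)
√(v(121, b(4 - 2*1)) + 34425) = √((59 + 3*((4 - 2*1)*(5 + (4 - 2*1)))) + 34425) = √((59 + 3*((4 - 2)*(5 + (4 - 2)))) + 34425) = √((59 + 3*(2*(5 + 2))) + 34425) = √((59 + 3*(2*7)) + 34425) = √((59 + 3*14) + 34425) = √((59 + 42) + 34425) = √(101 + 34425) = √34526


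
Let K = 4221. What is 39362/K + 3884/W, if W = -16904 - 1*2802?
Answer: 379636604/41589513 ≈ 9.1282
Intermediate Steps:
W = -19706 (W = -16904 - 2802 = -19706)
39362/K + 3884/W = 39362/4221 + 3884/(-19706) = 39362*(1/4221) + 3884*(-1/19706) = 39362/4221 - 1942/9853 = 379636604/41589513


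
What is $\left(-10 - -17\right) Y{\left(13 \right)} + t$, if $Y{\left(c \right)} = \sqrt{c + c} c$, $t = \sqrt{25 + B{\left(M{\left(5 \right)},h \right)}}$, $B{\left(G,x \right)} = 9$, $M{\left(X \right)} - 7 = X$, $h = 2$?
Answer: $\sqrt{34} + 91 \sqrt{26} \approx 469.84$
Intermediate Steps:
$M{\left(X \right)} = 7 + X$
$t = \sqrt{34}$ ($t = \sqrt{25 + 9} = \sqrt{34} \approx 5.8309$)
$Y{\left(c \right)} = \sqrt{2} c^{\frac{3}{2}}$ ($Y{\left(c \right)} = \sqrt{2 c} c = \sqrt{2} \sqrt{c} c = \sqrt{2} c^{\frac{3}{2}}$)
$\left(-10 - -17\right) Y{\left(13 \right)} + t = \left(-10 - -17\right) \sqrt{2} \cdot 13^{\frac{3}{2}} + \sqrt{34} = \left(-10 + 17\right) \sqrt{2} \cdot 13 \sqrt{13} + \sqrt{34} = 7 \cdot 13 \sqrt{26} + \sqrt{34} = 91 \sqrt{26} + \sqrt{34} = \sqrt{34} + 91 \sqrt{26}$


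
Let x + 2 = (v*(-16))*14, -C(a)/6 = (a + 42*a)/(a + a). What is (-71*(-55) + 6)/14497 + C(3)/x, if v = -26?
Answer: 20899729/84401534 ≈ 0.24762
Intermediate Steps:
C(a) = -129 (C(a) = -6*(a + 42*a)/(a + a) = -6*43*a/(2*a) = -6*43*a*1/(2*a) = -6*43/2 = -129)
x = 5822 (x = -2 - 26*(-16)*14 = -2 + 416*14 = -2 + 5824 = 5822)
(-71*(-55) + 6)/14497 + C(3)/x = (-71*(-55) + 6)/14497 - 129/5822 = (3905 + 6)*(1/14497) - 129*1/5822 = 3911*(1/14497) - 129/5822 = 3911/14497 - 129/5822 = 20899729/84401534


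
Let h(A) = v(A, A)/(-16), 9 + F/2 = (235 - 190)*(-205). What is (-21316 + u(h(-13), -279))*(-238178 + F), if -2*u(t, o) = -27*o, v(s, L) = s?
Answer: 6437323295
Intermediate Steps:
F = -18468 (F = -18 + 2*((235 - 190)*(-205)) = -18 + 2*(45*(-205)) = -18 + 2*(-9225) = -18 - 18450 = -18468)
h(A) = -A/16 (h(A) = A/(-16) = A*(-1/16) = -A/16)
u(t, o) = 27*o/2 (u(t, o) = -(-27)*o/2 = 27*o/2)
(-21316 + u(h(-13), -279))*(-238178 + F) = (-21316 + (27/2)*(-279))*(-238178 - 18468) = (-21316 - 7533/2)*(-256646) = -50165/2*(-256646) = 6437323295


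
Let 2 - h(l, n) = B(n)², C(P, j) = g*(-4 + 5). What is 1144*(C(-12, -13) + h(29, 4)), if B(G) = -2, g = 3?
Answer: 1144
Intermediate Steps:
C(P, j) = 3 (C(P, j) = 3*(-4 + 5) = 3*1 = 3)
h(l, n) = -2 (h(l, n) = 2 - 1*(-2)² = 2 - 1*4 = 2 - 4 = -2)
1144*(C(-12, -13) + h(29, 4)) = 1144*(3 - 2) = 1144*1 = 1144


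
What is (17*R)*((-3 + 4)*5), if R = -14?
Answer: -1190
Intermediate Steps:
(17*R)*((-3 + 4)*5) = (17*(-14))*((-3 + 4)*5) = -238*5 = -1190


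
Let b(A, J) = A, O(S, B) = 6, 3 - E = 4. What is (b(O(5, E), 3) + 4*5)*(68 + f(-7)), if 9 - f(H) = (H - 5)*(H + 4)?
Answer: 1066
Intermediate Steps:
E = -1 (E = 3 - 1*4 = 3 - 4 = -1)
f(H) = 9 - (-5 + H)*(4 + H) (f(H) = 9 - (H - 5)*(H + 4) = 9 - (-5 + H)*(4 + H))
(b(O(5, E), 3) + 4*5)*(68 + f(-7)) = (6 + 4*5)*(68 + (29 - 7 - 1*(-7)**2)) = (6 + 20)*(68 + (29 - 7 - 1*49)) = 26*(68 + (29 - 7 - 49)) = 26*(68 - 27) = 26*41 = 1066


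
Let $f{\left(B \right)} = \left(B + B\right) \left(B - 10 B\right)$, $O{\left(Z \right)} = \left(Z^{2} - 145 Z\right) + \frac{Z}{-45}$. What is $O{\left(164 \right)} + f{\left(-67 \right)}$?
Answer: $- \frac{3496034}{45} \approx -77690.0$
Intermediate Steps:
$O{\left(Z \right)} = Z^{2} - \frac{6526 Z}{45}$ ($O{\left(Z \right)} = \left(Z^{2} - 145 Z\right) + Z \left(- \frac{1}{45}\right) = \left(Z^{2} - 145 Z\right) - \frac{Z}{45} = Z^{2} - \frac{6526 Z}{45}$)
$f{\left(B \right)} = - 18 B^{2}$ ($f{\left(B \right)} = 2 B \left(- 9 B\right) = - 18 B^{2}$)
$O{\left(164 \right)} + f{\left(-67 \right)} = \frac{1}{45} \cdot 164 \left(-6526 + 45 \cdot 164\right) - 18 \left(-67\right)^{2} = \frac{1}{45} \cdot 164 \left(-6526 + 7380\right) - 80802 = \frac{1}{45} \cdot 164 \cdot 854 - 80802 = \frac{140056}{45} - 80802 = - \frac{3496034}{45}$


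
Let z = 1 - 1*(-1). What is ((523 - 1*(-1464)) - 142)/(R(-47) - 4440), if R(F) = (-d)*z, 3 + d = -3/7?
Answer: -1435/3448 ≈ -0.41618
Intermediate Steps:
d = -24/7 (d = -3 - 3/7 = -24/7 ≈ -3.4286)
z = 2 (z = 1 + 1 = 2)
R(F) = 48/7 (R(F) = -1*(-24/7)*2 = (24/7)*2 = 48/7)
((523 - 1*(-1464)) - 142)/(R(-47) - 4440) = ((523 - 1*(-1464)) - 142)/(48/7 - 4440) = ((523 + 1464) - 142)/(-31032/7) = (1987 - 142)*(-7/31032) = 1845*(-7/31032) = -1435/3448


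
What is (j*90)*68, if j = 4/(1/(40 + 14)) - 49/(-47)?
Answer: 62430120/47 ≈ 1.3283e+6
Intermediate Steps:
j = 10201/47 (j = 4/(1/54) - 49*(-1/47) = 4/(1/54) + 49/47 = 4*54 + 49/47 = 216 + 49/47 = 10201/47 ≈ 217.04)
(j*90)*68 = ((10201/47)*90)*68 = (918090/47)*68 = 62430120/47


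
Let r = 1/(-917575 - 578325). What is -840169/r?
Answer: 1256808807100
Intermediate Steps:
r = -1/1495900 (r = 1/(-1495900) = -1/1495900 ≈ -6.6849e-7)
-840169/r = -840169/(-1/1495900) = -840169*(-1495900) = 1256808807100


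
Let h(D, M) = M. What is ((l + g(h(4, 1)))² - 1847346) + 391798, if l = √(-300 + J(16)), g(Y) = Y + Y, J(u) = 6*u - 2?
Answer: -1455750 + 4*I*√206 ≈ -1.4558e+6 + 57.411*I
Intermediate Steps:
J(u) = -2 + 6*u
g(Y) = 2*Y
l = I*√206 (l = √(-300 + (-2 + 6*16)) = √(-300 + (-2 + 96)) = √(-300 + 94) = √(-206) = I*√206 ≈ 14.353*I)
((l + g(h(4, 1)))² - 1847346) + 391798 = ((I*√206 + 2*1)² - 1847346) + 391798 = ((I*√206 + 2)² - 1847346) + 391798 = ((2 + I*√206)² - 1847346) + 391798 = (-1847346 + (2 + I*√206)²) + 391798 = -1455548 + (2 + I*√206)²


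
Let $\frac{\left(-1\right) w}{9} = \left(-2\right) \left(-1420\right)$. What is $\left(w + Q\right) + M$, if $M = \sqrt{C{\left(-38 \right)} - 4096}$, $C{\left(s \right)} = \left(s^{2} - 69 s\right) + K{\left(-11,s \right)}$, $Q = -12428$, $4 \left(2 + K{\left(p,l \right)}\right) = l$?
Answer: $-37988 + \frac{i \sqrt{166}}{2} \approx -37988.0 + 6.442 i$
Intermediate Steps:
$K{\left(p,l \right)} = -2 + \frac{l}{4}$
$w = -25560$ ($w = - 9 \left(\left(-2\right) \left(-1420\right)\right) = \left(-9\right) 2840 = -25560$)
$C{\left(s \right)} = -2 + s^{2} - \frac{275 s}{4}$ ($C{\left(s \right)} = \left(s^{2} - 69 s\right) + \left(-2 + \frac{s}{4}\right) = -2 + s^{2} - \frac{275 s}{4}$)
$M = \frac{i \sqrt{166}}{2}$ ($M = \sqrt{\left(-2 + \left(-38\right)^{2} - - \frac{5225}{2}\right) - 4096} = \sqrt{\left(-2 + 1444 + \frac{5225}{2}\right) - 4096} = \sqrt{\frac{8109}{2} - 4096} = \sqrt{- \frac{83}{2}} = \frac{i \sqrt{166}}{2} \approx 6.442 i$)
$\left(w + Q\right) + M = \left(-25560 - 12428\right) + \frac{i \sqrt{166}}{2} = -37988 + \frac{i \sqrt{166}}{2}$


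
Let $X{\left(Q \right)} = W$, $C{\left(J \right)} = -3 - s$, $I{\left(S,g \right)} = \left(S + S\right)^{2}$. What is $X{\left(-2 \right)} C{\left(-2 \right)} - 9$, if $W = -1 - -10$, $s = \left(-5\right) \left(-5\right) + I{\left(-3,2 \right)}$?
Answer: $-585$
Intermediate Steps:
$I{\left(S,g \right)} = 4 S^{2}$ ($I{\left(S,g \right)} = \left(2 S\right)^{2} = 4 S^{2}$)
$s = 61$ ($s = \left(-5\right) \left(-5\right) + 4 \left(-3\right)^{2} = 25 + 4 \cdot 9 = 25 + 36 = 61$)
$W = 9$ ($W = -1 + 10 = 9$)
$C{\left(J \right)} = -64$ ($C{\left(J \right)} = -3 - 61 = -64$)
$X{\left(Q \right)} = 9$
$X{\left(-2 \right)} C{\left(-2 \right)} - 9 = 9 \left(-64\right) - 9 = -576 - 9 = -585$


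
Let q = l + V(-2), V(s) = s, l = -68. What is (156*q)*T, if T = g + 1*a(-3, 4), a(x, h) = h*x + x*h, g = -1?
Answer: 273000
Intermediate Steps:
a(x, h) = 2*h*x (a(x, h) = h*x + h*x = 2*h*x)
q = -70 (q = -68 - 2 = -70)
T = -25 (T = -1 + 1*(2*4*(-3)) = -1 + 1*(-24) = -1 - 24 = -25)
(156*q)*T = (156*(-70))*(-25) = -10920*(-25) = 273000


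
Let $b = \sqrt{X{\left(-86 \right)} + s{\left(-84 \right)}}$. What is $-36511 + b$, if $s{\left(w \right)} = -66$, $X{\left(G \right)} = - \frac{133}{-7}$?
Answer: $-36511 + i \sqrt{47} \approx -36511.0 + 6.8557 i$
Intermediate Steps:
$X{\left(G \right)} = 19$ ($X{\left(G \right)} = \left(-133\right) \left(- \frac{1}{7}\right) = 19$)
$b = i \sqrt{47}$ ($b = \sqrt{19 - 66} = \sqrt{-47} = i \sqrt{47} \approx 6.8557 i$)
$-36511 + b = -36511 + i \sqrt{47}$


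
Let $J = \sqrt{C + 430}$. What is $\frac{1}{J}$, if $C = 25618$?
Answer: $\frac{\sqrt{407}}{3256} \approx 0.006196$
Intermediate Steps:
$J = 8 \sqrt{407}$ ($J = \sqrt{25618 + 430} = \sqrt{26048} = 8 \sqrt{407} \approx 161.39$)
$\frac{1}{J} = \frac{1}{8 \sqrt{407}} = \frac{\sqrt{407}}{3256}$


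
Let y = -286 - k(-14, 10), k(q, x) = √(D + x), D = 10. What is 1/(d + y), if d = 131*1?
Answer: -31/4801 + 2*√5/24005 ≈ -0.0062707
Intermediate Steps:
k(q, x) = √(10 + x)
y = -286 - 2*√5 (y = -286 - √(10 + 10) = -286 - √20 = -286 - 2*√5 ≈ -290.47)
d = 131
1/(d + y) = 1/(131 + (-286 - 2*√5)) = 1/(-155 - 2*√5)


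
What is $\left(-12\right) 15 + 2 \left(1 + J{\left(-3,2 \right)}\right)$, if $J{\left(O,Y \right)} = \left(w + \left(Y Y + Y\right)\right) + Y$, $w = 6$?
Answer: $-150$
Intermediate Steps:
$J{\left(O,Y \right)} = 6 + Y^{2} + 2 Y$ ($J{\left(O,Y \right)} = \left(6 + \left(Y Y + Y\right)\right) + Y = \left(6 + \left(Y^{2} + Y\right)\right) + Y = \left(6 + \left(Y + Y^{2}\right)\right) + Y = \left(6 + Y + Y^{2}\right) + Y = 6 + Y^{2} + 2 Y$)
$\left(-12\right) 15 + 2 \left(1 + J{\left(-3,2 \right)}\right) = \left(-12\right) 15 + 2 \left(1 + \left(6 + 2^{2} + 2 \cdot 2\right)\right) = -180 + 2 \left(1 + \left(6 + 4 + 4\right)\right) = -180 + 2 \left(1 + 14\right) = -180 + 2 \cdot 15 = -180 + 30 = -150$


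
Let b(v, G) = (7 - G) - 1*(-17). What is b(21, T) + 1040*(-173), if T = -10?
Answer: -179886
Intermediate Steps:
b(v, G) = 24 - G (b(v, G) = (7 - G) + 17 = 24 - G)
b(21, T) + 1040*(-173) = (24 - 1*(-10)) + 1040*(-173) = (24 + 10) - 179920 = 34 - 179920 = -179886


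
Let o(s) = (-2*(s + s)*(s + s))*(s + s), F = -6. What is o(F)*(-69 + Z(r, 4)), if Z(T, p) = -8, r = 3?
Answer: -266112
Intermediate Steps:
o(s) = -16*s³ (o(s) = (-2*2*s*2*s)*(2*s) = (-8*s²)*(2*s) = -16*s³)
o(F)*(-69 + Z(r, 4)) = (-16*(-6)³)*(-69 - 8) = -16*(-216)*(-77) = 3456*(-77) = -266112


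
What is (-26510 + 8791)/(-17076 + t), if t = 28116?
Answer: -17719/11040 ≈ -1.6050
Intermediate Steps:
(-26510 + 8791)/(-17076 + t) = (-26510 + 8791)/(-17076 + 28116) = -17719/11040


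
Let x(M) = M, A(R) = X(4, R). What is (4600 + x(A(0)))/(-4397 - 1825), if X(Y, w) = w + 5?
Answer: -1535/2074 ≈ -0.74012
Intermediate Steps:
X(Y, w) = 5 + w
A(R) = 5 + R
(4600 + x(A(0)))/(-4397 - 1825) = (4600 + (5 + 0))/(-4397 - 1825) = (4600 + 5)/(-6222) = 4605*(-1/6222) = -1535/2074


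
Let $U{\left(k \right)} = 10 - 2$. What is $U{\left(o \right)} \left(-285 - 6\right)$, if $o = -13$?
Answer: $-2328$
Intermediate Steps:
$U{\left(k \right)} = 8$ ($U{\left(k \right)} = 10 - 2 = 8$)
$U{\left(o \right)} \left(-285 - 6\right) = 8 \left(-285 - 6\right) = 8 \left(-291\right) = -2328$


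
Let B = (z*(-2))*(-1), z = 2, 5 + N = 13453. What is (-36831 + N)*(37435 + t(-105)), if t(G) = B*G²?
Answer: -1906532905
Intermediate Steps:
N = 13448 (N = -5 + 13453 = 13448)
B = 4 (B = (2*(-2))*(-1) = -4*(-1) = 4)
t(G) = 4*G²
(-36831 + N)*(37435 + t(-105)) = (-36831 + 13448)*(37435 + 4*(-105)²) = -23383*(37435 + 4*11025) = -23383*(37435 + 44100) = -23383*81535 = -1906532905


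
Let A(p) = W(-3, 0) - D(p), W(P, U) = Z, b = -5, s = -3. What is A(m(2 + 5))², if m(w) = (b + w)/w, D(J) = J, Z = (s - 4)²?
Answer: 116281/49 ≈ 2373.1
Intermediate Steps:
Z = 49 (Z = (-3 - 4)² = (-7)² = 49)
W(P, U) = 49
m(w) = (-5 + w)/w
A(p) = 49 - p
A(m(2 + 5))² = (49 - (-5 + (2 + 5))/(2 + 5))² = (49 - (-5 + 7)/7)² = (49 - 2/7)² = (341/7)² = 116281/49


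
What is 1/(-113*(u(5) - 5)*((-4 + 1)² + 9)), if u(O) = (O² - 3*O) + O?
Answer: -1/20340 ≈ -4.9164e-5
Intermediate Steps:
u(O) = O² - 2*O
1/(-113*(u(5) - 5)*((-4 + 1)² + 9)) = 1/(-113*(5*(-2 + 5) - 5)*((-4 + 1)² + 9)) = 1/(-113*(5*3 - 5)*((-3)² + 9)) = 1/(-113*(15 - 5)*(9 + 9)) = 1/(-1130*18) = 1/(-113*180) = 1/(-20340) = -1/20340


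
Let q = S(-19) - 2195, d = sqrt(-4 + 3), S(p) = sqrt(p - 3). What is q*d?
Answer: I*(-2195 + I*sqrt(22)) ≈ -4.6904 - 2195.0*I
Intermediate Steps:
S(p) = sqrt(-3 + p)
d = I (d = sqrt(-1) = I ≈ 1.0*I)
q = -2195 + I*sqrt(22) (q = sqrt(-3 - 19) - 2195 = sqrt(-22) - 2195 = I*sqrt(22) - 2195 = -2195 + I*sqrt(22) ≈ -2195.0 + 4.6904*I)
q*d = (-2195 + I*sqrt(22))*I = I*(-2195 + I*sqrt(22))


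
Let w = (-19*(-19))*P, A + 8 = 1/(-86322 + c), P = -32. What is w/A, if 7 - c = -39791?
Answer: 537445248/372193 ≈ 1444.0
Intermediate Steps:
c = 39798 (c = 7 - 1*(-39791) = 7 + 39791 = 39798)
A = -372193/46524 (A = -8 + 1/(-86322 + 39798) = -8 + 1/(-46524) = -8 - 1/46524 = -372193/46524 ≈ -8.0000)
w = -11552 (w = -19*(-19)*(-32) = 361*(-32) = -11552)
w/A = -11552/(-372193/46524) = -11552*(-46524/372193) = 537445248/372193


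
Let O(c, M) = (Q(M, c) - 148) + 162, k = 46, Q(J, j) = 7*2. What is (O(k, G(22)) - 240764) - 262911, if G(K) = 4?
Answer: -503647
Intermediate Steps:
Q(J, j) = 14
O(c, M) = 28 (O(c, M) = (14 - 148) + 162 = -134 + 162 = 28)
(O(k, G(22)) - 240764) - 262911 = (28 - 240764) - 262911 = -240736 - 262911 = -503647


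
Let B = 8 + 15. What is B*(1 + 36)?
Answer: 851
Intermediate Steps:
B = 23
B*(1 + 36) = 23*(1 + 36) = 23*37 = 851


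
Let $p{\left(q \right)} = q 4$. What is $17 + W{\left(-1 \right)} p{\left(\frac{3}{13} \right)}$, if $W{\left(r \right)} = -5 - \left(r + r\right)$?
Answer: $\frac{185}{13} \approx 14.231$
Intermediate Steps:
$W{\left(r \right)} = -5 - 2 r$
$p{\left(q \right)} = 4 q$
$17 + W{\left(-1 \right)} p{\left(\frac{3}{13} \right)} = 17 + \left(-5 - -2\right) 4 \cdot \frac{3}{13} = 17 + \left(-5 + 2\right) 4 \cdot 3 \cdot \frac{1}{13} = 17 - 3 \cdot 4 \cdot \frac{3}{13} = 17 - \frac{36}{13} = \frac{185}{13}$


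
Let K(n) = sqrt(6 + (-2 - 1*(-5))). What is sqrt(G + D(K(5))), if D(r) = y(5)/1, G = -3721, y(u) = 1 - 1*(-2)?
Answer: 13*I*sqrt(22) ≈ 60.975*I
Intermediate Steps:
y(u) = 3 (y(u) = 1 + 2 = 3)
K(n) = 3 (K(n) = sqrt(6 + (-2 + 5)) = sqrt(6 + 3) = sqrt(9) = 3)
D(r) = 3 (D(r) = 3/1 = 3*1 = 3)
sqrt(G + D(K(5))) = sqrt(-3721 + 3) = sqrt(-3718) = 13*I*sqrt(22)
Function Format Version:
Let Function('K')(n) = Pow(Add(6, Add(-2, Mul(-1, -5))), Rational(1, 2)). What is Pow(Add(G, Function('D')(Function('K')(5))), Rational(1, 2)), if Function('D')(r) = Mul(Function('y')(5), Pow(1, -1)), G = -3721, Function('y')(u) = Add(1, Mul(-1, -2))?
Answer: Mul(13, I, Pow(22, Rational(1, 2))) ≈ Mul(60.975, I)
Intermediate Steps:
Function('y')(u) = 3 (Function('y')(u) = Add(1, 2) = 3)
Function('K')(n) = 3 (Function('K')(n) = Pow(Add(6, Add(-2, 5)), Rational(1, 2)) = Pow(Add(6, 3), Rational(1, 2)) = Pow(9, Rational(1, 2)) = 3)
Function('D')(r) = 3 (Function('D')(r) = Mul(3, Pow(1, -1)) = Mul(3, 1) = 3)
Pow(Add(G, Function('D')(Function('K')(5))), Rational(1, 2)) = Pow(Add(-3721, 3), Rational(1, 2)) = Pow(-3718, Rational(1, 2)) = Mul(13, I, Pow(22, Rational(1, 2)))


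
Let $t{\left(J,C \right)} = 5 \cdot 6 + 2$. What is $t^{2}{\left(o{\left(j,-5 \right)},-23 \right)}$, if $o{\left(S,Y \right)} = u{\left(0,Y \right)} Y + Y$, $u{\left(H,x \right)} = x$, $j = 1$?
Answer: $1024$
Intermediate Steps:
$o{\left(S,Y \right)} = Y + Y^{2}$ ($o{\left(S,Y \right)} = Y Y + Y = Y^{2} + Y = Y + Y^{2}$)
$t{\left(J,C \right)} = 32$ ($t{\left(J,C \right)} = 30 + 2 = 32$)
$t^{2}{\left(o{\left(j,-5 \right)},-23 \right)} = 32^{2} = 1024$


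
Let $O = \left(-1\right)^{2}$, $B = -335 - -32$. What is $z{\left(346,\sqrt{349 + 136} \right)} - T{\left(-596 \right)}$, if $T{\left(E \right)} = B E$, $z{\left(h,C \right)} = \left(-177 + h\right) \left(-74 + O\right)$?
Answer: $-192925$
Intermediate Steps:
$B = -303$ ($B = -335 + 32 = -303$)
$O = 1$
$z{\left(h,C \right)} = 12921 - 73 h$ ($z{\left(h,C \right)} = \left(-177 + h\right) \left(-74 + 1\right) = \left(-177 + h\right) \left(-73\right) = 12921 - 73 h$)
$T{\left(E \right)} = - 303 E$
$z{\left(346,\sqrt{349 + 136} \right)} - T{\left(-596 \right)} = \left(12921 - 25258\right) - \left(-303\right) \left(-596\right) = \left(12921 - 25258\right) - 180588 = -12337 - 180588 = -192925$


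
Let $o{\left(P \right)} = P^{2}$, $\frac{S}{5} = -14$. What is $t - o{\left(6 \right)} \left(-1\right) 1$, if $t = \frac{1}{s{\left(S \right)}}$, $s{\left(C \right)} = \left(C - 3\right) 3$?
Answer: $\frac{7883}{219} \approx 35.995$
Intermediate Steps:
$S = -70$ ($S = 5 \left(-14\right) = -70$)
$s{\left(C \right)} = -9 + 3 C$ ($s{\left(C \right)} = \left(-3 + C\right) 3 = -9 + 3 C$)
$t = - \frac{1}{219}$ ($t = \frac{1}{-9 + 3 \left(-70\right)} = \frac{1}{-9 - 210} = \frac{1}{-219} = - \frac{1}{219} \approx -0.0045662$)
$t - o{\left(6 \right)} \left(-1\right) 1 = - \frac{1}{219} - 6^{2} \left(-1\right) 1 = - \frac{1}{219} - 36 \left(-1\right) 1 = - \frac{1}{219} - \left(-36\right) 1 = - \frac{1}{219} - -36 = - \frac{1}{219} + 36 = \frac{7883}{219}$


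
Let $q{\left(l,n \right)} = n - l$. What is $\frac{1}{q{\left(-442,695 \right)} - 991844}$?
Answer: $- \frac{1}{990707} \approx -1.0094 \cdot 10^{-6}$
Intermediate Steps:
$\frac{1}{q{\left(-442,695 \right)} - 991844} = \frac{1}{\left(695 - -442\right) - 991844} = \frac{1}{\left(695 + 442\right) - 991844} = \frac{1}{1137 - 991844} = \frac{1}{-990707} = - \frac{1}{990707}$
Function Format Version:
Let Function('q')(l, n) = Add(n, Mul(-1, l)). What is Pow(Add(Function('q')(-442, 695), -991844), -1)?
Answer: Rational(-1, 990707) ≈ -1.0094e-6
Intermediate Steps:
Pow(Add(Function('q')(-442, 695), -991844), -1) = Pow(Add(Add(695, Mul(-1, -442)), -991844), -1) = Pow(Add(Add(695, 442), -991844), -1) = Pow(Add(1137, -991844), -1) = Pow(-990707, -1) = Rational(-1, 990707)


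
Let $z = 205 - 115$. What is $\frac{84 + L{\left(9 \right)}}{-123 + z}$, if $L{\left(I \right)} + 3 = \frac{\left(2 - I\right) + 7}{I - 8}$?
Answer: $- \frac{27}{11} \approx -2.4545$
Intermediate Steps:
$z = 90$ ($z = 205 - 115 = 90$)
$L{\left(I \right)} = -3 + \frac{9 - I}{-8 + I}$ ($L{\left(I \right)} = -3 + \frac{\left(2 - I\right) + 7}{I - 8} = -3 + \frac{9 - I}{-8 + I}$)
$\frac{84 + L{\left(9 \right)}}{-123 + z} = \frac{84 + \frac{33 - 36}{-8 + 9}}{-123 + 90} = \frac{84 + \frac{33 - 36}{1}}{-33} = \left(84 + 1 \left(-3\right)\right) \left(- \frac{1}{33}\right) = \left(84 - 3\right) \left(- \frac{1}{33}\right) = 81 \left(- \frac{1}{33}\right) = - \frac{27}{11}$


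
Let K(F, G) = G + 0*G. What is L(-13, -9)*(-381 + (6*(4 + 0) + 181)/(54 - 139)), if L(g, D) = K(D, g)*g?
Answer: -1101542/17 ≈ -64797.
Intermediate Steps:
K(F, G) = G (K(F, G) = G + 0 = G)
L(g, D) = g² (L(g, D) = g*g = g²)
L(-13, -9)*(-381 + (6*(4 + 0) + 181)/(54 - 139)) = (-13)²*(-381 + (6*(4 + 0) + 181)/(54 - 139)) = 169*(-381 + (6*4 + 181)/(-85)) = 169*(-381 + (24 + 181)*(-1/85)) = 169*(-381 + 205*(-1/85)) = 169*(-381 - 41/17) = 169*(-6518/17) = -1101542/17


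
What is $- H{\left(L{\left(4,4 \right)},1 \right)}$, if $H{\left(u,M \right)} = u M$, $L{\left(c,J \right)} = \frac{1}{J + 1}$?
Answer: $- \frac{1}{5} \approx -0.2$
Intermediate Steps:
$L{\left(c,J \right)} = \frac{1}{1 + J}$
$H{\left(u,M \right)} = M u$
$- H{\left(L{\left(4,4 \right)},1 \right)} = - \frac{1}{1 + 4} = - \frac{1}{5}$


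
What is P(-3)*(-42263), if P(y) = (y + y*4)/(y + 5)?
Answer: 633945/2 ≈ 3.1697e+5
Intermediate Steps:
P(y) = 5*y/(5 + y) (P(y) = (y + 4*y)/(5 + y) = (5*y)/(5 + y) = 5*y/(5 + y))
P(-3)*(-42263) = (5*(-3)/(5 - 3))*(-42263) = (5*(-3)/2)*(-42263) = (5*(-3)*(½))*(-42263) = -15/2*(-42263) = 633945/2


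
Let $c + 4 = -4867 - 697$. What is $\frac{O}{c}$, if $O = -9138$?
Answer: $\frac{1523}{928} \approx 1.6412$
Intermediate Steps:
$c = -5568$ ($c = -4 - 5564 = -5568$)
$\frac{O}{c} = - \frac{9138}{-5568} = \left(-9138\right) \left(- \frac{1}{5568}\right) = \frac{1523}{928}$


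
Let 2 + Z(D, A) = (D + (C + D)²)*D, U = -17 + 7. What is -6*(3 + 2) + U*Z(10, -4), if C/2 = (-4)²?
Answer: -177410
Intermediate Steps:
C = 32 (C = 2*(-4)² = 2*16 = 32)
U = -10
Z(D, A) = -2 + D*(D + (32 + D)²) (Z(D, A) = -2 + (D + (32 + D)²)*D = -2 + D*(D + (32 + D)²))
-6*(3 + 2) + U*Z(10, -4) = -6*(3 + 2) - 10*(-2 + 10² + 10*(32 + 10)²) = -6*5 - 10*(-2 + 100 + 10*42²) = -30 - 10*(-2 + 100 + 10*1764) = -30 - 10*(-2 + 100 + 17640) = -30 - 10*17738 = -30 - 177380 = -177410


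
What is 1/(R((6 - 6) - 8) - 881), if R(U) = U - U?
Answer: -1/881 ≈ -0.0011351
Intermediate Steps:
R(U) = 0
1/(R((6 - 6) - 8) - 881) = 1/(0 - 881) = 1/(-881) = -1/881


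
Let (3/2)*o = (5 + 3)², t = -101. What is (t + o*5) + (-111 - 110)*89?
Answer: -58670/3 ≈ -19557.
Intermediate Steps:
o = 128/3 (o = 2*(5 + 3)²/3 = (⅔)*8² = (⅔)*64 = 128/3 ≈ 42.667)
(t + o*5) + (-111 - 110)*89 = (-101 + (128/3)*5) + (-111 - 110)*89 = (-101 + 640/3) - 221*89 = 337/3 - 19669 = -58670/3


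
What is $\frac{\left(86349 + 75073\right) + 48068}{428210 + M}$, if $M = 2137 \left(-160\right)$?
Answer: $\frac{20949}{8629} \approx 2.4277$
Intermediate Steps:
$M = -341920$
$\frac{\left(86349 + 75073\right) + 48068}{428210 + M} = \frac{\left(86349 + 75073\right) + 48068}{428210 - 341920} = \frac{161422 + 48068}{86290} = 209490 \cdot \frac{1}{86290} = \frac{20949}{8629}$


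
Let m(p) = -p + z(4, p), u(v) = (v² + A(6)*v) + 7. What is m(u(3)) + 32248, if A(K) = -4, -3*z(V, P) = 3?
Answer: 32243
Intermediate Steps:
z(V, P) = -1 (z(V, P) = -⅓*3 = -1)
u(v) = 7 + v² - 4*v (u(v) = (v² - 4*v) + 7 = 7 + v² - 4*v)
m(p) = -1 - p (m(p) = -p - 1 = -1 - p)
m(u(3)) + 32248 = (-1 - (7 + 3² - 4*3)) + 32248 = (-1 - (7 + 9 - 12)) + 32248 = (-1 - 1*4) + 32248 = (-1 - 4) + 32248 = -5 + 32248 = 32243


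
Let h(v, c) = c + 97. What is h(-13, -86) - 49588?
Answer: -49577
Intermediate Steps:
h(v, c) = 97 + c
h(-13, -86) - 49588 = (97 - 86) - 49588 = 11 - 49588 = -49577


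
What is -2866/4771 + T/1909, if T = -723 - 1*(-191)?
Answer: -8009366/9107839 ≈ -0.87939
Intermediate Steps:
T = -532 (T = -723 + 191 = -532)
-2866/4771 + T/1909 = -2866/4771 - 532/1909 = -8009366/9107839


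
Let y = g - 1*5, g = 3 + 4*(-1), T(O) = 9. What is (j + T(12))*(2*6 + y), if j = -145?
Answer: -816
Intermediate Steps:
g = -1 (g = 3 - 4 = -1)
y = -6 (y = -1 - 1*5 = -1 - 5 = -6)
(j + T(12))*(2*6 + y) = (-145 + 9)*(2*6 - 6) = -136*(12 - 6) = -136*6 = -816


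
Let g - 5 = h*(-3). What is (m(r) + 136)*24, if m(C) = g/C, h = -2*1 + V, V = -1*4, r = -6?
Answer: 3172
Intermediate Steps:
V = -4
h = -6 (h = -2*1 - 4 = -2 - 4 = -6)
g = 23 (g = 5 - 6*(-3) = 5 + 18 = 23)
m(C) = 23/C
(m(r) + 136)*24 = (23/(-6) + 136)*24 = (23*(-1/6) + 136)*24 = (-23/6 + 136)*24 = (793/6)*24 = 3172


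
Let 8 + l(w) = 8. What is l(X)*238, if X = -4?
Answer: 0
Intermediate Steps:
l(w) = 0 (l(w) = -8 + 8 = 0)
l(X)*238 = 0*238 = 0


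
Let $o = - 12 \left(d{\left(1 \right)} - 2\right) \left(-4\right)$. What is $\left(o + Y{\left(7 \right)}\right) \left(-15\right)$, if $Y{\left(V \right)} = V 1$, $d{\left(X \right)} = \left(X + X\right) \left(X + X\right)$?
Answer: $-1545$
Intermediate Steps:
$d{\left(X \right)} = 4 X^{2}$ ($d{\left(X \right)} = 2 X 2 X = 4 X^{2}$)
$Y{\left(V \right)} = V$
$o = 96$ ($o = - 12 \left(4 \cdot 1^{2} - 2\right) \left(-4\right) = - 12 \left(4 \cdot 1 - 2\right) \left(-4\right) = - 12 \left(4 - 2\right) \left(-4\right) = - 12 \cdot 2 \left(-4\right) = \left(-12\right) \left(-8\right) = 96$)
$\left(o + Y{\left(7 \right)}\right) \left(-15\right) = \left(96 + 7\right) \left(-15\right) = 103 \left(-15\right) = -1545$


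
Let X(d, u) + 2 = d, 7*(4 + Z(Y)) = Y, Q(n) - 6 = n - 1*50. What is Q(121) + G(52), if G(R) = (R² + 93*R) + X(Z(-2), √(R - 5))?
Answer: 53275/7 ≈ 7610.7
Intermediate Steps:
Q(n) = -44 + n (Q(n) = 6 + (n - 1*50) = 6 + (n - 50) = 6 + (-50 + n) = -44 + n)
Z(Y) = -4 + Y/7
X(d, u) = -2 + d
G(R) = -44/7 + R² + 93*R (G(R) = (R² + 93*R) + (-2 + (-4 + (⅐)*(-2))) = (R² + 93*R) + (-2 + (-4 - 2/7)) = (R² + 93*R) + (-2 - 30/7) = (R² + 93*R) - 44/7 = -44/7 + R² + 93*R)
Q(121) + G(52) = (-44 + 121) + (-44/7 + 52² + 93*52) = 77 + (-44/7 + 2704 + 4836) = 77 + 52736/7 = 53275/7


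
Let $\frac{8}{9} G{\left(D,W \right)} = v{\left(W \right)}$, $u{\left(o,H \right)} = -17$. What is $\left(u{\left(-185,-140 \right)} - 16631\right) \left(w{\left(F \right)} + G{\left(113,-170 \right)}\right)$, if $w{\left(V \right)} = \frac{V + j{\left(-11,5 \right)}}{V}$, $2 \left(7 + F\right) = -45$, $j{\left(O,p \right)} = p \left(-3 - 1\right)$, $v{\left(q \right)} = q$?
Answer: $\frac{186203718}{59} \approx 3.156 \cdot 10^{6}$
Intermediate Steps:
$G{\left(D,W \right)} = \frac{9 W}{8}$
$j{\left(O,p \right)} = - 4 p$ ($j{\left(O,p \right)} = p \left(-4\right) = - 4 p$)
$F = - \frac{59}{2}$ ($F = -7 + \frac{1}{2} \left(-45\right) = -7 - \frac{45}{2} = - \frac{59}{2} \approx -29.5$)
$w{\left(V \right)} = \frac{-20 + V}{V}$ ($w{\left(V \right)} = \frac{V - 20}{V} = \frac{-20 + V}{V}$)
$\left(u{\left(-185,-140 \right)} - 16631\right) \left(w{\left(F \right)} + G{\left(113,-170 \right)}\right) = \left(-17 - 16631\right) \left(\frac{-20 - \frac{59}{2}}{- \frac{59}{2}} + \frac{9}{8} \left(-170\right)\right) = - 16648 \left(\left(- \frac{2}{59}\right) \left(- \frac{99}{2}\right) - \frac{765}{4}\right) = - 16648 \left(\frac{99}{59} - \frac{765}{4}\right) = \left(-16648\right) \left(- \frac{44739}{236}\right) = \frac{186203718}{59}$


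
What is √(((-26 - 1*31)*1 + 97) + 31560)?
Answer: 20*√79 ≈ 177.76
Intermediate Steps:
√(((-26 - 1*31)*1 + 97) + 31560) = √(((-26 - 31)*1 + 97) + 31560) = √((-57*1 + 97) + 31560) = √((-57 + 97) + 31560) = √(40 + 31560) = √31600 = 20*√79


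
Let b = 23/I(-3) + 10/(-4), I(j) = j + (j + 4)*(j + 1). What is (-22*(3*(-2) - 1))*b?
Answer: -5467/5 ≈ -1093.4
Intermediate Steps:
I(j) = j + (1 + j)*(4 + j) (I(j) = j + (4 + j)*(1 + j) = j + (1 + j)*(4 + j))
b = -71/10 (b = 23/(4 + (-3)**2 + 6*(-3)) + 10/(-4) = 23/(4 + 9 - 18) + 10*(-1/4) = 23/(-5) - 5/2 = 23*(-1/5) - 5/2 = -23/5 - 5/2 = -71/10 ≈ -7.1000)
(-22*(3*(-2) - 1))*b = -22*(3*(-2) - 1)*(-71/10) = -22*(-6 - 1)*(-71/10) = -22*(-7)*(-71/10) = 154*(-71/10) = -5467/5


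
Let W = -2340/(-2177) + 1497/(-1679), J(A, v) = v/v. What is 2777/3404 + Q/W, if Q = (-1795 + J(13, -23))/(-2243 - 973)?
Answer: 1179336158305/305561401176 ≈ 3.8596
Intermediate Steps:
J(A, v) = 1
W = 669891/3655183 (W = -2340*(-1/2177) + 1497*(-1/1679) = 2340/2177 - 1497/1679 = 669891/3655183 ≈ 0.18327)
Q = 299/536 (Q = (-1795 + 1)/(-2243 - 973) = -1794/(-3216) = -1794*(-1/3216) = 299/536 ≈ 0.55784)
2777/3404 + Q/W = 2777/3404 + 299/(536*(669891/3655183)) = 2777*(1/3404) + (299/536)*(3655183/669891) = 2777/3404 + 1092899717/359061576 = 1179336158305/305561401176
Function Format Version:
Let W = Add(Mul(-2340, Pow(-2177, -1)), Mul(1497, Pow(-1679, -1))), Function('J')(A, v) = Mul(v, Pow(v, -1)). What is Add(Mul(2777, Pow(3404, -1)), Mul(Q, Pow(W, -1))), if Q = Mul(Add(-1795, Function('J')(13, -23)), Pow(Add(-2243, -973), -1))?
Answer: Rational(1179336158305, 305561401176) ≈ 3.8596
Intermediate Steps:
Function('J')(A, v) = 1
W = Rational(669891, 3655183) (W = Add(Mul(-2340, Rational(-1, 2177)), Mul(1497, Rational(-1, 1679))) = Add(Rational(2340, 2177), Rational(-1497, 1679)) = Rational(669891, 3655183) ≈ 0.18327)
Q = Rational(299, 536) (Q = Mul(Add(-1795, 1), Pow(Add(-2243, -973), -1)) = Mul(-1794, Pow(-3216, -1)) = Mul(-1794, Rational(-1, 3216)) = Rational(299, 536) ≈ 0.55784)
Add(Mul(2777, Pow(3404, -1)), Mul(Q, Pow(W, -1))) = Add(Mul(2777, Pow(3404, -1)), Mul(Rational(299, 536), Pow(Rational(669891, 3655183), -1))) = Add(Mul(2777, Rational(1, 3404)), Mul(Rational(299, 536), Rational(3655183, 669891))) = Add(Rational(2777, 3404), Rational(1092899717, 359061576)) = Rational(1179336158305, 305561401176)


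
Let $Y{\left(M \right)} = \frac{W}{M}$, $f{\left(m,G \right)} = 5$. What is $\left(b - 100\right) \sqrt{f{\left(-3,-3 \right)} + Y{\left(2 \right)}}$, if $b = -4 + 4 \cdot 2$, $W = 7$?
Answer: $- 48 \sqrt{34} \approx -279.89$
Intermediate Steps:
$Y{\left(M \right)} = \frac{7}{M}$
$b = 4$ ($b = -4 + 8 = 4$)
$\left(b - 100\right) \sqrt{f{\left(-3,-3 \right)} + Y{\left(2 \right)}} = \left(4 - 100\right) \sqrt{5 + \frac{7}{2}} = - 96 \sqrt{5 + 7 \cdot \frac{1}{2}} = - 96 \sqrt{5 + \frac{7}{2}} = - 96 \sqrt{\frac{17}{2}} = - 96 \frac{\sqrt{34}}{2} = - 48 \sqrt{34}$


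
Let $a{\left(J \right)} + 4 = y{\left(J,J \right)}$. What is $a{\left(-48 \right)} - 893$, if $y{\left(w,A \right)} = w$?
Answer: $-945$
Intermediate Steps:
$a{\left(J \right)} = -4 + J$
$a{\left(-48 \right)} - 893 = \left(-4 - 48\right) - 893 = -52 - 893 = -945$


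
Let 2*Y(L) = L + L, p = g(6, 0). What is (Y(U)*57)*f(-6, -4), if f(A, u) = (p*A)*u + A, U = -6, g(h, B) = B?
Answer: 2052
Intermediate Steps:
p = 0
Y(L) = L (Y(L) = (L + L)/2 = (2*L)/2 = L)
f(A, u) = A (f(A, u) = (0*A)*u + A = 0*u + A = 0 + A = A)
(Y(U)*57)*f(-6, -4) = -6*57*(-6) = -342*(-6) = 2052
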